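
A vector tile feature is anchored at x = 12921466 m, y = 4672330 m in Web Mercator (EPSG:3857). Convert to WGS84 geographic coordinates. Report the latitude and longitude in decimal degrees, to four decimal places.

R = 6378137 m. λ = x/R = 116.07550401°.
φ = 2·arctan(exp(y/R)) − 90° = 2·arctan(2.08039) − 90° = 38.65469780°.

lat 38.6547°, lon 116.0755°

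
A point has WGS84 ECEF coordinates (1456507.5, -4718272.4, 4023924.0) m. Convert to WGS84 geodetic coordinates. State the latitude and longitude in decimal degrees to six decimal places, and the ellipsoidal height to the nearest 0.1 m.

lat 39.365000°, lon -72.844800°, h 310.6 m

λ = atan2(Y, X) = -72.84480000°; p = √(X²+Y²) = 4937966.0 m.
Bowring's method on WGS84 (a = 6378137 m, b = 6356752.314 m) gives φ = 39.36499995°, h = 310.557 m.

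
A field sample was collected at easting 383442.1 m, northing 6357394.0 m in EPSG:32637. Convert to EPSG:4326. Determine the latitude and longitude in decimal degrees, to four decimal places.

Zone 37N: λ₀ = 39°, k₀ = 0.9996, false easting 500000 m.
Meridian distance M = (N − FN)/k₀ = 6359938.0 m.
Inverse transverse Mercator on WGS84 gives φ = 57.34450004°, λ = 37.06320011°.

lat 57.3445°, lon 37.0632°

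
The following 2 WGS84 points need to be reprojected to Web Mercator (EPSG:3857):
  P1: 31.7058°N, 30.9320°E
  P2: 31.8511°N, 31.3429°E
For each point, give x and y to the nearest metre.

P1: x 3443334 m, y 3724754 m; P2: x 3489076 m, y 3743781 m

Web Mercator: x = R·λ, y = R·ln tan(π/4+φ/2), R = 6378137 m.
P1 (31.7058°, 30.9320°) → (3443334.489, 3724753.959) m.
P2 (31.8511°, 31.3429°) → (3489075.668, 3743781.019) m.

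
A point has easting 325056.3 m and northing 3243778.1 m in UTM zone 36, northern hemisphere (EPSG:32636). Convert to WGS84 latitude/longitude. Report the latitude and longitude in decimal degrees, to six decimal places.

Zone 36N: λ₀ = 33°, k₀ = 0.9996, false easting 500000 m.
Meridian distance M = (N − FN)/k₀ = 3245076.1 m.
Inverse transverse Mercator on WGS84 gives φ = 29.31090016°, λ = 31.19860046°.

lat 29.310900°, lon 31.198600°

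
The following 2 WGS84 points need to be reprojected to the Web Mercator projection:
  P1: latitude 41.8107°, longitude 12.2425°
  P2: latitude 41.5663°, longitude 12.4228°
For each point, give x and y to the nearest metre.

Web Mercator: x = R·λ, y = R·ln tan(π/4+φ/2), R = 6378137 m.
P1 (41.8107°, 12.2425°) → (1362828.866, 5132665.265) m.
P2 (41.5663°, 12.4228°) → (1382899.770, 5096233.063) m.

P1: x 1362829 m, y 5132665 m; P2: x 1382900 m, y 5096233 m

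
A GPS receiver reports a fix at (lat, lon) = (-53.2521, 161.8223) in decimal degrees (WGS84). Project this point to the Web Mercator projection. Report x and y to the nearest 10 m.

Web Mercator is spherical with R = a = 6378137 m.
x = R·λ = 6378137 × 2.824331938 = 18013976.035 m.
y = R·ln tan(π/4 + φ/2) = 6378137 × -1.102166106 = -7029766.421 m.

x 18013980 m, y -7029770 m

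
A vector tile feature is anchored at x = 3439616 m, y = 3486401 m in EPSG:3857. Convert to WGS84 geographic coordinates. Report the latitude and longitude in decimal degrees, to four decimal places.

R = 6378137 m. λ = x/R = 30.89859624°.
φ = 2·arctan(exp(y/R)) − 90° = 2·arctan(1.72740) − 90° = 29.86649860°.

lat 29.8665°, lon 30.8986°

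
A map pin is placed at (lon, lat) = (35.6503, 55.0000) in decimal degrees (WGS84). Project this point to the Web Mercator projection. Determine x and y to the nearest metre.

Web Mercator is spherical with R = a = 6378137 m.
x = R·λ = 6378137 × 0.622215114 = 3968573.243 m.
y = R·ln tan(π/4 + φ/2) = 6378137 × 1.154234554 = 7361866.113 m.

x 3968573 m, y 7361866 m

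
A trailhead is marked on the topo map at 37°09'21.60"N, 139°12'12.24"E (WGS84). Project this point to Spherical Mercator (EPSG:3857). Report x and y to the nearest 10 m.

x 15496050 m, y 4460870 m

Web Mercator is spherical with R = a = 6378137 m.
x = R·λ = 6378137 × 2.429557660 = 15496051.605 m.
y = R·ln tan(π/4 + φ/2) = 6378137 × 0.699400709 = 4460873.540 m.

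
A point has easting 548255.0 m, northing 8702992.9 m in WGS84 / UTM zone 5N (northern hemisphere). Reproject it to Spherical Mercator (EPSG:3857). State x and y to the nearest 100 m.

Unproject from UTM 5N (λ₀ = -153°) → φ = 78.39190023°, λ = -150.85130021°.
Web Mercator (R = 6378137 m): x = -16792689.925 m, y = 14581966.431 m.

x -16792700 m, y 14582000 m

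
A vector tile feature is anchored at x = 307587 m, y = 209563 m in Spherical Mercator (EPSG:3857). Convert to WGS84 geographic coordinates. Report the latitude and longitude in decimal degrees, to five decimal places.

lat 1.88220°, lon 2.76310°

R = 6378137 m. λ = x/R = 2.76310103°.
φ = 2·arctan(exp(y/R)) − 90° = 2·arctan(1.03340) − 90° = 1.88219784°.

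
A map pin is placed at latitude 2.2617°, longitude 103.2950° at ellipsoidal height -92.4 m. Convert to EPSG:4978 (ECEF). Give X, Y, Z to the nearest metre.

WGS84: a = 6378137 m, e² = 0.006694380; N(φ) = a/√(1−e²sin²φ) = 6378170.249 m.
X = (N+h)·cosφ·cosλ = -1465590.876 m; Y = (N+h)·cosφ·sinλ = 6202303.261 m; Z = (N(1−e²)+h)·sinφ = 250018.554 m.

X -1465591 m, Y 6202303 m, Z 250019 m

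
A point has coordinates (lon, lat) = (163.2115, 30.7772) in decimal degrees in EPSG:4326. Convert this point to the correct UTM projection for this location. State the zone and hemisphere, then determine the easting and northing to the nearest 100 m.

Longitude 163.2115° lies in the 6° band [162°, 168°), giving zone 58; latitude is north of the equator, so 58N.
Zone 58 central meridian λ₀ = 6×58 − 183 = 165°; Δλ = -1.7885°.
Transverse Mercator on WGS84 with k₀ = 0.9996 gives E = 328849.932 m, N = 3406277.679 m.

Zone 58N: E 328800 m, N 3406300 m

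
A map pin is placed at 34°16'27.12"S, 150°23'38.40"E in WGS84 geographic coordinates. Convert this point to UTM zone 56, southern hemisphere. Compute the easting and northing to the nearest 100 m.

E 260100 m, N 6204400 m

Zone 56 central meridian λ₀ = 6×56 − 183 = 153°; Δλ = -2.6060°.
Transverse Mercator on WGS84 with k₀ = 0.9996 gives E = 260087.073 m, N = 6204366.749 m.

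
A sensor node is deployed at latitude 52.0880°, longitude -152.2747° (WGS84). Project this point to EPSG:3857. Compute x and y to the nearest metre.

x -16951142 m, y 6816053 m

Web Mercator is spherical with R = a = 6378137 m.
x = R·λ = 6378137 × -2.657694882 = -16951142.065 m.
y = R·ln tan(π/4 + φ/2) = 6378137 × 1.068658865 = 6816052.650 m.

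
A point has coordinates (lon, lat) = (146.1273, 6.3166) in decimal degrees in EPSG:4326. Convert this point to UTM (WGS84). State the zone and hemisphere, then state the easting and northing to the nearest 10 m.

Zone 55N: E 403470 m, N 698280 m

Longitude 146.1273° lies in the 6° band [144°, 150°), giving zone 55; latitude is north of the equator, so 55N.
Zone 55 central meridian λ₀ = 6×55 − 183 = 147°; Δλ = -0.8727°.
Transverse Mercator on WGS84 with k₀ = 0.9996 gives E = 403472.303 m, N = 698283.311 m.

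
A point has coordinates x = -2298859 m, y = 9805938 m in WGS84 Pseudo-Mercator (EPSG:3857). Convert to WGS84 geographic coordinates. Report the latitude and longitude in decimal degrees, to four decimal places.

R = 6378137 m. λ = x/R = -20.65100176°.
φ = 2·arctan(exp(y/R)) − 90° = 2·arctan(4.65262) − 90° = 65.73959912°.

lat 65.7396°, lon -20.6510°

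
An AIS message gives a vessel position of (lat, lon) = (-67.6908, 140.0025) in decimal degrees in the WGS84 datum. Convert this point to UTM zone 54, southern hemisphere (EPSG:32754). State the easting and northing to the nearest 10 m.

Zone 54 central meridian λ₀ = 6×54 − 183 = 141°; Δλ = -0.9975°.
Transverse Mercator on WGS84 with k₀ = 0.9996 gives E = 457745.388 m, N = 2491267.797 m.

E 457750 m, N 2491270 m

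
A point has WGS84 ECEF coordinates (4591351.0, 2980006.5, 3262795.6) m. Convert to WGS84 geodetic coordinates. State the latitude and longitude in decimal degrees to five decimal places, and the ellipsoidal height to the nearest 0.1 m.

lat 30.96830°, lon 32.98550°, h -165.0 m

λ = atan2(Y, X) = 32.98550000°; p = √(X²+Y²) = 5473659.0 m.
Bowring's method on WGS84 (a = 6378137 m, b = 6356752.314 m) gives φ = 30.96830029°, h = -164.962 m.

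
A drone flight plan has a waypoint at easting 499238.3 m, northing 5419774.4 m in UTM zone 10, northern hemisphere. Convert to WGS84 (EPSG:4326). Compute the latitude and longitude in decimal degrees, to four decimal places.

lat 48.9309°, lon -123.0104°

Zone 10N: λ₀ = -123°, k₀ = 0.9996, false easting 500000 m.
Meridian distance M = (N − FN)/k₀ = 5421943.2 m.
Inverse transverse Mercator on WGS84 gives φ = 48.93090036°, λ = -123.01039954°.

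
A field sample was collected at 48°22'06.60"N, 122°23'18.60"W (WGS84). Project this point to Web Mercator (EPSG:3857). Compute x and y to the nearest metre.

Web Mercator is spherical with R = a = 6378137 m.
x = R·λ = 6378137 × -2.136082292 = -13624225.499 m.
y = R·ln tan(π/4 + φ/2) = 6378137 × 0.967113207 = 6168380.530 m.

x -13624225 m, y 6168381 m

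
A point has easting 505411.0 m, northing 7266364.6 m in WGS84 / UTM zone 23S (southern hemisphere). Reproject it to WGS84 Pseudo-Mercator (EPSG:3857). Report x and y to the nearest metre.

Unproject from UTM 23S (λ₀ = -45°) → φ = -24.71720040°, λ = -44.94649962°.
Web Mercator (R = 6378137 m): x = -5003421.451 m, y = -2841048.837 m.

x -5003421 m, y -2841049 m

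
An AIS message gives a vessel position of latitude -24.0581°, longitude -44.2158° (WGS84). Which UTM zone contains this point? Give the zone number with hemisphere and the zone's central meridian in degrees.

Zone 23S, central meridian -45°

UTM zone = ⌊(λ + 180)/6⌋ + 1; -44.2158° ∈ [-48°, -42°) → zone 23.
Hemisphere: S (φ < 0).
Central meridian λ₀ = 6×23 − 183 = -45°.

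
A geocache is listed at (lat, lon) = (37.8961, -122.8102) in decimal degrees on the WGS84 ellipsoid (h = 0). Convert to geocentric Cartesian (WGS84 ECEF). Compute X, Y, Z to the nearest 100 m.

X -2730700 m, Y -4235600 m, Z 3896300 m

WGS84: a = 6378137 m, e² = 0.006694380; N(φ) = a/√(1−e²sin²φ) = 6386206.785 m.
X = (N+h)·cosφ·cosλ = -2730704.058 m; Y = (N+h)·cosφ·sinλ = -4235567.115 m; Z = (N(1−e²)+h)·sinφ = 3896349.856 m.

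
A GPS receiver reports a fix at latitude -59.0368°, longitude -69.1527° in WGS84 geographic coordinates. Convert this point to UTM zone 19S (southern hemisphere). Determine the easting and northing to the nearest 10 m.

Zone 19 central meridian λ₀ = 6×19 − 183 = -69°; Δλ = -0.1527°.
Transverse Mercator on WGS84 with k₀ = 0.9996 gives E = 491236.400 m, N = 3455840.256 m.

E 491240 m, N 3455840 m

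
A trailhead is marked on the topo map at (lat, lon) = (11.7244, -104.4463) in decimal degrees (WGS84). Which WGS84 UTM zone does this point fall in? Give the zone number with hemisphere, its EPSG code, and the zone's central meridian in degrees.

Zone 13N (EPSG:32613), central meridian -105°

UTM zone = ⌊(λ + 180)/6⌋ + 1; -104.4463° ∈ [-108°, -102°) → zone 13.
Hemisphere: N (φ ≥ 0).
Central meridian λ₀ = 6×13 − 183 = -105°.
EPSG code: 32613.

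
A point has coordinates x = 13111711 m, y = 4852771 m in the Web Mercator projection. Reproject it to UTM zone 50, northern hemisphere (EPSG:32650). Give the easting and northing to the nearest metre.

E 567054 m, N 4417985 m

Web Mercator inverse (R = 6378137 m) → φ = 39.90930177°, λ = 117.78450392°.
UTM 50N forward: E = 567053.908 m, N = 4417985.211 m.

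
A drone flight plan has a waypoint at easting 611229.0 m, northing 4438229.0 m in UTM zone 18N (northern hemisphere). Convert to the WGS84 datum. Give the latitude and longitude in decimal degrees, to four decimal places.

Zone 18N: λ₀ = -75°, k₀ = 0.9996, false easting 500000 m.
Meridian distance M = (N − FN)/k₀ = 4440005.0 m.
Inverse transverse Mercator on WGS84 gives φ = 40.08699977°, λ = -73.69529994°.

lat 40.0870°, lon -73.6953°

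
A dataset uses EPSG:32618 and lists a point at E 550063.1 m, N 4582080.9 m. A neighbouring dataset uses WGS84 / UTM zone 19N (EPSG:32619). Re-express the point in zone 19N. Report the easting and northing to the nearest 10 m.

UTM 18N → geographic: φ = 41.38870020°, λ = -74.40119997°.
UTM 19N (λ₀ = -69°) forward: E = 48345.195 m, N = 4596005.445 m.

E 48350 m, N 4596010 m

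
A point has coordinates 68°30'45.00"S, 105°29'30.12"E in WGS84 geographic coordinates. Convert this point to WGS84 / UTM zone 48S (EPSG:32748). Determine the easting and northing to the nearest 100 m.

E 520100 m, N 2399900 m

Zone 48 central meridian λ₀ = 6×48 − 183 = 105°; Δλ = +0.4917°.
Transverse Mercator on WGS84 with k₀ = 0.9996 gives E = 520099.760 m, N = 2399914.480 m.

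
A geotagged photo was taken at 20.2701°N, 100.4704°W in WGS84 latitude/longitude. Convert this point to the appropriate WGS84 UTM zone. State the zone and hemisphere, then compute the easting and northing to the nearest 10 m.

Longitude -100.4704° lies in the 6° band [-102°, -96°), giving zone 14; latitude is north of the equator, so 14N.
Zone 14 central meridian λ₀ = 6×14 − 183 = -99°; Δλ = -1.4704°.
Transverse Mercator on WGS84 with k₀ = 0.9996 gives E = 346439.627 m, N = 2242053.787 m.

Zone 14N: E 346440 m, N 2242050 m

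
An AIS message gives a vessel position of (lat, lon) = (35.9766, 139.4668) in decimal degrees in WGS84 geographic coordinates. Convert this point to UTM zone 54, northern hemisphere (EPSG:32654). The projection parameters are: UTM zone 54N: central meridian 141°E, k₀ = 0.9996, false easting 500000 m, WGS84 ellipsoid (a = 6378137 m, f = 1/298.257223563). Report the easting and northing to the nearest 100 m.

E 361800 m, N 3982400 m

Zone 54 central meridian λ₀ = 6×54 − 183 = 141°; Δλ = -1.5332°.
Transverse Mercator on WGS84 with k₀ = 0.9996 gives E = 361770.361 m, N = 3982439.688 m.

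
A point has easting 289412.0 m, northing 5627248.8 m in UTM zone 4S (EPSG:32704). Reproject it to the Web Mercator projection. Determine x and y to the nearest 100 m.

x -17972400 m, y -4790500 m

Unproject from UTM 4S (λ₀ = -159°) → φ = -39.47859982°, λ = -161.44840032°.
Web Mercator (R = 6378137 m): x = -17972353.713 m, y = -4790460.608 m.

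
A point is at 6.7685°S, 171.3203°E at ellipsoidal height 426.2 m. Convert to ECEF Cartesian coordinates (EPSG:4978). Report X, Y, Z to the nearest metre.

WGS84: a = 6378137 m, e² = 0.006694380; N(φ) = a/√(1−e²sin²φ) = 6378433.567 m.
X = (N+h)·cosφ·cosλ = -6261856.744 m; Y = (N+h)·cosφ·sinλ = 955928.317 m; Z = (N(1−e²)+h)·sinφ = -746767.406 m.

X -6261857 m, Y 955928 m, Z -746767 m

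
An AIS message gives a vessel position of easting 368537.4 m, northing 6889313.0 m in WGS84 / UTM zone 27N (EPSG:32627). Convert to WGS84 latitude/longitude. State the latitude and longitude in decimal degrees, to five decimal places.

lat 62.11290°, lon -23.51970°

Zone 27N: λ₀ = -21°, k₀ = 0.9996, false easting 500000 m.
Meridian distance M = (N − FN)/k₀ = 6892069.8 m.
Inverse transverse Mercator on WGS84 gives φ = 62.11290004°, λ = -23.51970020°.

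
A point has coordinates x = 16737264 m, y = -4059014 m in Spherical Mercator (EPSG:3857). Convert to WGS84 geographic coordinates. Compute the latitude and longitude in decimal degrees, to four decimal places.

R = 6378137 m. λ = x/R = 150.35340066°.
φ = 2·arctan(exp(y/R)) − 90° = 2·arctan(0.52920) − 90° = -34.22470148°.

lat -34.2247°, lon 150.3534°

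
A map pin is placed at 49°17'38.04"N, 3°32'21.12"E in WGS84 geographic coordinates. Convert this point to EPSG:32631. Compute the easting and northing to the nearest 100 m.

E 539200 m, N 5460300 m

Zone 31 central meridian λ₀ = 6×31 − 183 = 3°; Δλ = +0.5392°.
Transverse Mercator on WGS84 with k₀ = 0.9996 gives E = 539205.794 m, N = 5460267.935 m.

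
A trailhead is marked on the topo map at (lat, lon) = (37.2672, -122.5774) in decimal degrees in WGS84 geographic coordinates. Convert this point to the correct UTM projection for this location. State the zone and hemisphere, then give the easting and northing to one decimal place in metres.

Longitude -122.5774° lies in the 6° band [-126°, -120°), giving zone 10; latitude is north of the equator, so 10N.
Zone 10 central meridian λ₀ = 6×10 − 183 = -123°; Δλ = +0.4226°.
Transverse Mercator on WGS84 with k₀ = 0.9996 gives E = 537469.394 m, N = 4124598.080 m.

Zone 10N: E 537469.4 m, N 4124598.1 m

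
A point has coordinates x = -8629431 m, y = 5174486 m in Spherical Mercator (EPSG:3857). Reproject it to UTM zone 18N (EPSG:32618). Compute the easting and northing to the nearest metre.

E 291629 m, N 4662852 m

Web Mercator inverse (R = 6378137 m) → φ = 42.09010296°, λ = -77.51949761°.
UTM 18N forward: E = 291628.891 m, N = 4662852.288 m.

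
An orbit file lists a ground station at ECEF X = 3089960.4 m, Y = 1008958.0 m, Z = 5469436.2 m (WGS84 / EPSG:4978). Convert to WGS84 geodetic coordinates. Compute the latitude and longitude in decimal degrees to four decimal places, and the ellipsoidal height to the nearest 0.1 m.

lat 59.4455°, lon 18.0833°, h 122.2 m

λ = atan2(Y, X) = 18.08330026°; p = √(X²+Y²) = 3250515.6 m.
Bowring's method on WGS84 (a = 6378137 m, b = 6356752.314 m) gives φ = 59.44549971°, h = 122.184 m.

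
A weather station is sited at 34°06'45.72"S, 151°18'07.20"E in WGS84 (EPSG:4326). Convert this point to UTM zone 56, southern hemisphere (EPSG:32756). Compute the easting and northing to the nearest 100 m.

E 343400 m, N 6224000 m

Zone 56 central meridian λ₀ = 6×56 − 183 = 153°; Δλ = -1.6980°.
Transverse Mercator on WGS84 with k₀ = 0.9996 gives E = 343392.194 m, N = 6224046.288 m.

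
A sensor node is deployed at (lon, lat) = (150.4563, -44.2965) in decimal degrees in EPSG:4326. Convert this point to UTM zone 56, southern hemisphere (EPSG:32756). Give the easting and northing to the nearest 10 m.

E 297080 m, N 5092050 m

Zone 56 central meridian λ₀ = 6×56 − 183 = 153°; Δλ = -2.5437°.
Transverse Mercator on WGS84 with k₀ = 0.9996 gives E = 297077.734 m, N = 5092047.858 m.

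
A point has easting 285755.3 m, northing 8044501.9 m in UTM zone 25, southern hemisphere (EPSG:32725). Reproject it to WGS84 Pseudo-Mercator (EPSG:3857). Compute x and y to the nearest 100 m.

Unproject from UTM 25S (λ₀ = -33°) → φ = -17.67610040°, λ = -35.01979976°.
Web Mercator (R = 6378137 m): x = -3898386.277 m, y = -1999671.241 m.

x -3898400 m, y -1999700 m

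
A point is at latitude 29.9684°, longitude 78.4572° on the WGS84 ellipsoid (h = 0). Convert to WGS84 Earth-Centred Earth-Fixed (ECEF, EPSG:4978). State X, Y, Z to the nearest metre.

WGS84: a = 6378137 m, e² = 0.006694380; N(φ) = a/√(1−e²sin²φ) = 6383470.698 m.
X = (N+h)·cosφ·cosλ = 1106553.809 m; Y = (N+h)·cosφ·sinλ = 5418165.653 m; Z = (N(1−e²)+h)·sinφ = 3167339.627 m.

X 1106554 m, Y 5418166 m, Z 3167340 m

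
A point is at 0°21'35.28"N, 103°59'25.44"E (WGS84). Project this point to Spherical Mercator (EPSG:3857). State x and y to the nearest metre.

x 11576158 m, y 40053 m

Web Mercator is spherical with R = a = 6378137 m.
x = R·λ = 6378137 × 1.814974870 = 11576158.375 m.
y = R·ln tan(π/4 + φ/2) = 6378137 × 0.006279736 = 40053.016 m.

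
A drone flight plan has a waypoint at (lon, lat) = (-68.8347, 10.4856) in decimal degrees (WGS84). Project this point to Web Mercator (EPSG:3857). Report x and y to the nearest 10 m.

Web Mercator is spherical with R = a = 6378137 m.
x = R·λ = 6378137 × -1.201392155 = -7662643.753 m.
y = R·ln tan(π/4 + φ/2) = 6378137 × 0.184038434 = 1173822.346 m.

x -7662640 m, y 1173820 m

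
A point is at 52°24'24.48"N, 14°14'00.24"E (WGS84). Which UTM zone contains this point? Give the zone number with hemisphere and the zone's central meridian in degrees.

Zone 33N, central meridian 15°

UTM zone = ⌊(λ + 180)/6⌋ + 1; 14.2334° ∈ [12°, 18°) → zone 33.
Hemisphere: N (φ ≥ 0).
Central meridian λ₀ = 6×33 − 183 = 15°.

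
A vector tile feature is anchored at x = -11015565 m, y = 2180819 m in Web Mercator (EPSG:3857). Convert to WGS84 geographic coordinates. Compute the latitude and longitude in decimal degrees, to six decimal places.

lat 19.219698°, lon -98.954504°

R = 6378137 m. λ = x/R = -98.95450403°.
φ = 2·arctan(exp(y/R)) − 90° = 2·arctan(1.40765) − 90° = 19.21969844°.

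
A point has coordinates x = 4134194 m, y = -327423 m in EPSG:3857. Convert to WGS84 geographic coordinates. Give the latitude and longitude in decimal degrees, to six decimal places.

R = 6378137 m. λ = x/R = 37.13809658°.
φ = 2·arctan(exp(y/R)) − 90° = 2·arctan(0.94996) − 90° = -2.93999984°.

lat -2.940000°, lon 37.138097°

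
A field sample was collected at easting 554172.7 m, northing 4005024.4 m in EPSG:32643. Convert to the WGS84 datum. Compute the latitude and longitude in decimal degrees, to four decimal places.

Zone 43N: λ₀ = 75°, k₀ = 0.9996, false easting 500000 m.
Meridian distance M = (N − FN)/k₀ = 4006627.1 m.
Inverse transverse Mercator on WGS84 gives φ = 36.18850029°, λ = 75.60250027°.

lat 36.1885°, lon 75.6025°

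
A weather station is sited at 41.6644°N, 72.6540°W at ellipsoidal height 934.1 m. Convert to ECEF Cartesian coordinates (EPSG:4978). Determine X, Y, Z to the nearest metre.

X 1422897 m, Y -4555510 m, Z 4218451 m

WGS84: a = 6378137 m, e² = 0.006694380; N(φ) = a/√(1−e²sin²φ) = 6387592.339 m.
X = (N+h)·cosφ·cosλ = 1422896.521 m; Y = (N+h)·cosφ·sinλ = -4555509.843 m; Z = (N(1−e²)+h)·sinφ = 4218451.109 m.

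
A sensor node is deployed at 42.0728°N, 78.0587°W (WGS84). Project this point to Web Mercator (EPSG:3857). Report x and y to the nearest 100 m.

Web Mercator is spherical with R = a = 6378137 m.
x = R·λ = 6378137 × -1.362381325 = -8689454.736 m.
y = R·ln tan(π/4 + φ/2) = 6378137 × 0.810877969 = 5171890.777 m.

x -8689500 m, y 5171900 m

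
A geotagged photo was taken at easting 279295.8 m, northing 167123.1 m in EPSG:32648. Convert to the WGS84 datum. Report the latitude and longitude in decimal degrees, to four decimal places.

Zone 48N: λ₀ = 105°, k₀ = 0.9996, false easting 500000 m.
Meridian distance M = (N − FN)/k₀ = 167190.0 m.
Inverse transverse Mercator on WGS84 gives φ = 1.51109978°, λ = 103.01630023°.

lat 1.5111°, lon 103.0163°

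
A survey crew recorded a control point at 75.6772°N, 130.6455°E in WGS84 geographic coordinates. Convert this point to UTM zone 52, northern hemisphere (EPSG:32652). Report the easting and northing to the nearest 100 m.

E 545400 m, N 8399800 m

Zone 52 central meridian λ₀ = 6×52 − 183 = 129°; Δλ = +1.6455°.
Transverse Mercator on WGS84 with k₀ = 0.9996 gives E = 545434.381 m, N = 8399798.966 m.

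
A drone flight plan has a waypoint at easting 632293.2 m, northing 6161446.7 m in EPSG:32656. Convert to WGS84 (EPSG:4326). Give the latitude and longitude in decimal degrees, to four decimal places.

Zone 56N: λ₀ = 153°, k₀ = 0.9996, false easting 500000 m.
Meridian distance M = (N − FN)/k₀ = 6163912.3 m.
Inverse transverse Mercator on WGS84 gives φ = 55.58100001°, λ = 155.09869946°.

lat 55.5810°, lon 155.0987°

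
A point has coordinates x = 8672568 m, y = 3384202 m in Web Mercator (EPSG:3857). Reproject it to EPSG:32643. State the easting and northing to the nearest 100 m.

Web Mercator inverse (R = 6378137 m) → φ = 29.06720100°, λ = 77.90700387°.
UTM 43N forward: E = 783023.213 m, N = 3218921.082 m.

E 783000 m, N 3218900 m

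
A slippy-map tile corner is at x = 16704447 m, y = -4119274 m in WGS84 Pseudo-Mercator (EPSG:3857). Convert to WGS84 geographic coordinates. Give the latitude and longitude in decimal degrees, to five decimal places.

R = 6378137 m. λ = x/R = 150.05860053°.
φ = 2·arctan(exp(y/R)) − 90° = 2·arctan(0.52422) − 90° = -34.67109785°.

lat -34.67110°, lon 150.05860°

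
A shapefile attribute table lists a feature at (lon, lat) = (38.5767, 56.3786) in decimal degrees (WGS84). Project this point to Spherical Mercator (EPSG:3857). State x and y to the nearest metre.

Web Mercator is spherical with R = a = 6378137 m.
x = R·λ = 6378137 × 0.673290430 = 4294338.600 m.
y = R·ln tan(π/4 + φ/2) = 6378137 × 1.196925743 = 7634156.366 m.

x 4294339 m, y 7634156 m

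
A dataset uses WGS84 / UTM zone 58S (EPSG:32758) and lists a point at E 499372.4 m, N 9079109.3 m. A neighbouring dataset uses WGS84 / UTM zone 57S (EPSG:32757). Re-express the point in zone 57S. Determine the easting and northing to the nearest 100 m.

UTM 58S → geographic: φ = -8.33099987°, λ = 164.99430017°.
UTM 57S (λ₀ = 159°) forward: E = 1161187.492 m, N = 9074084.188 m.

E 1161200 m, N 9074100 m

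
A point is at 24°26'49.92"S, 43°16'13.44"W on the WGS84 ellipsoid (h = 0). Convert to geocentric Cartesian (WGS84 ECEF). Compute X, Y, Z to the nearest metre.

WGS84: a = 6378137 m, e² = 0.006694380; N(φ) = a/√(1−e²sin²φ) = 6381796.681 m.
X = (N+h)·cosφ·cosλ = 4230144.030 m; Y = (N+h)·cosφ·sinλ = -3982162.052 m; Z = (N(1−e²)+h)·sinφ = -2623454.553 m.

X 4230144 m, Y -3982162 m, Z -2623455 m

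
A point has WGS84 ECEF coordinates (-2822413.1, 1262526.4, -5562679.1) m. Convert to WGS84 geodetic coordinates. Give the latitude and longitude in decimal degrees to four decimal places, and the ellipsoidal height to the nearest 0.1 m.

lat -61.0963°, lon 155.9000°, h 2446.8 m

λ = atan2(Y, X) = 155.89999987°; p = √(X²+Y²) = 3091923.1 m.
Bowring's method on WGS84 (a = 6378137 m, b = 6356752.314 m) gives φ = -61.09630010°, h = 2446.822 m.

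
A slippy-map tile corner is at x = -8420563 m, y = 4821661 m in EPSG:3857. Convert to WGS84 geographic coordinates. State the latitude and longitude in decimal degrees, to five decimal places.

R = 6378137 m. λ = x/R = -75.64320444°.
φ = 2·arctan(exp(y/R)) − 90° = 2·arctan(2.12967) − 90° = 39.69459912°.

lat 39.69460°, lon -75.64320°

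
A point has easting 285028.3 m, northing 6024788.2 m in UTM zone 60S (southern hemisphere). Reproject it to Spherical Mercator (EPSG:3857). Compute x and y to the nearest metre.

x 19438398 m, y -4286540 m

Unproject from UTM 60S (λ₀ = 177°) → φ = -35.89760027°, λ = 174.61809979°.
Web Mercator (R = 6378137 m): x = 19438397.952 m, y = -4286540.460 m.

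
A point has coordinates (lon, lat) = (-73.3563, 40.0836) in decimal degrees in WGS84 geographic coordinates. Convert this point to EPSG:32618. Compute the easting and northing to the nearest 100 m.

E 640100 m, N 4438300 m

Zone 18 central meridian λ₀ = 6×18 − 183 = -75°; Δλ = +1.6437°.
Transverse Mercator on WGS84 with k₀ = 0.9996 gives E = 640137.810 m, N = 4438330.598 m.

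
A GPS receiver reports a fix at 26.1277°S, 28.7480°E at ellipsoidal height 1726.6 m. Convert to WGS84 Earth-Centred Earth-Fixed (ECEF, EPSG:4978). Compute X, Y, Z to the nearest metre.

WGS84: a = 6378137 m, e² = 0.006694380; N(φ) = a/√(1−e²sin²φ) = 6382281.186 m.
X = (N+h)·cosφ·cosλ = 5025192.875 m; Y = (N+h)·cosφ·sinλ = 2756687.014 m; Z = (N(1−e²)+h)·sinφ = -2792531.288 m.

X 5025193 m, Y 2756687 m, Z -2792531 m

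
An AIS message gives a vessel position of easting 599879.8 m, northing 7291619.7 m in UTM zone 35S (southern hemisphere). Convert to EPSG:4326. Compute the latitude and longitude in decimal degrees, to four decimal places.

lat -24.4859°, lon 27.9857°

Zone 35S: λ₀ = 27°, k₀ = 0.9996, false easting 500000 m, false northing 10000000 m.
Meridian distance M = (N − FN)/k₀ = -2709464.1 m.
Inverse transverse Mercator on WGS84 gives φ = -24.48590038°, λ = 27.98569961°.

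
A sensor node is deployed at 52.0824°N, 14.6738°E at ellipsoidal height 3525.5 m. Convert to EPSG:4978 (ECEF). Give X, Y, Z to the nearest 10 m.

WGS84: a = 6378137 m, e² = 0.006694380; N(φ) = a/√(1−e²sin²φ) = 6391465.235 m.
X = (N+h)·cosφ·cosλ = 3801719.278 m; Y = (N+h)·cosφ·sinλ = 995504.521 m; Z = (N(1−e²)+h)·sinφ = 5011224.088 m.

X 3801720 m, Y 995500 m, Z 5011220 m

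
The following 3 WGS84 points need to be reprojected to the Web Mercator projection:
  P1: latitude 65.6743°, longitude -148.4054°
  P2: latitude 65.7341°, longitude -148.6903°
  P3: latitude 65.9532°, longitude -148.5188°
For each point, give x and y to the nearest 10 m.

P1: x -16520410 m, y 9788270 m; P2: x -16552130 m, y 9804450 m; P3: x -16533040 m, y 9864050 m

Web Mercator: x = R·λ, y = R·ln tan(π/4+φ/2), R = 6378137 m.
P1 (65.6743°, -148.4054°) → (-16520413.559, 9788269.061) m.
P2 (65.7341°, -148.6903°) → (-16552128.482, 9804448.301) m.
P3 (65.9532°, -148.5188°) → (-16533037.189, 9864048.967) m.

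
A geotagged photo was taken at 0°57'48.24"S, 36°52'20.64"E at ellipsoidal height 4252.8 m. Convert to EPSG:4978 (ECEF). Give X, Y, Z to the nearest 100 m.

WGS84: a = 6378137 m, e² = 0.006694380; N(φ) = a/√(1−e²sin²φ) = 6378143.035 m.
X = (N+h)·cosφ·cosλ = 5105027.665 m; Y = (N+h)·cosφ·sinλ = 3829119.133 m; Z = (N(1−e²)+h)·sinφ = -106593.844 m.

X 5105000 m, Y 3829100 m, Z -106600 m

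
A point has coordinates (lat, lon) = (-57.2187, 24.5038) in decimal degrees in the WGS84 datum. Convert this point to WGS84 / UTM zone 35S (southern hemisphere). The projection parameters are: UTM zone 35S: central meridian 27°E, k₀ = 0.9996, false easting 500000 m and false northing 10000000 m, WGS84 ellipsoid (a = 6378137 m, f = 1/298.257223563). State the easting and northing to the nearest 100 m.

E 349300 m, N 3655500 m

Zone 35 central meridian λ₀ = 6×35 − 183 = 27°; Δλ = -2.4962°.
Transverse Mercator on WGS84 with k₀ = 0.9996 gives E = 349271.493 m, N = 3655507.808 m.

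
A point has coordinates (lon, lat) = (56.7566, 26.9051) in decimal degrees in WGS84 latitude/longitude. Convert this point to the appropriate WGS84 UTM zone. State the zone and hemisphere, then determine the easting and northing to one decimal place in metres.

Longitude 56.7566° lies in the 6° band [54°, 60°), giving zone 40; latitude is north of the equator, so 40N.
Zone 40 central meridian λ₀ = 6×40 − 183 = 57°; Δλ = -0.2434°.
Transverse Mercator on WGS84 with k₀ = 0.9996 gives E = 475830.741 m, N = 2975947.496 m.

Zone 40N: E 475830.7 m, N 2975947.5 m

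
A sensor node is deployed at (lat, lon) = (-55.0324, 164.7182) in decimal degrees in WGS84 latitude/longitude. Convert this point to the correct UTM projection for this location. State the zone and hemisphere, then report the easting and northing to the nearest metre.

Zone 58S: E 481988 m, N 3901567 m

Longitude 164.7182° lies in the 6° band [162°, 168°), giving zone 58; latitude is south of the equator, so 58S.
Zone 58 central meridian λ₀ = 6×58 − 183 = 165°; Δλ = -0.2818°.
Transverse Mercator on WGS84 with k₀ = 0.9996 gives E = 481988.221 m, N = 3901566.832 m.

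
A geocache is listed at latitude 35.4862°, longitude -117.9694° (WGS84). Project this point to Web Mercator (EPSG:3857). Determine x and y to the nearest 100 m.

x -13132300 m, y 4230200 m

Web Mercator is spherical with R = a = 6378137 m.
x = R·λ = 6378137 × -2.058954447 = -13132293.537 m.
y = R·ln tan(π/4 + φ/2) = 6378137 × 0.663226842 = 4230151.658 m.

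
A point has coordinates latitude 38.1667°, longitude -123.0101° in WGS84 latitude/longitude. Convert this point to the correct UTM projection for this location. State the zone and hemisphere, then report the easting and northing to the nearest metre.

Zone 10N: E 499115 m, N 4224311 m

Longitude -123.0101° lies in the 6° band [-126°, -120°), giving zone 10; latitude is north of the equator, so 10N.
Zone 10 central meridian λ₀ = 6×10 − 183 = -123°; Δλ = -0.0101°.
Transverse Mercator on WGS84 with k₀ = 0.9996 gives E = 499115.258 m, N = 4224311.042 m.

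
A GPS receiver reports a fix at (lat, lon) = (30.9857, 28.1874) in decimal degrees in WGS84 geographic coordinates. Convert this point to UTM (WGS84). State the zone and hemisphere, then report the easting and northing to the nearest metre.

Longitude 28.1874° lies in the 6° band [24°, 30°), giving zone 35; latitude is north of the equator, so 35N.
Zone 35 central meridian λ₀ = 6×35 − 183 = 27°; Δλ = +1.1874°.
Transverse Mercator on WGS84 with k₀ = 0.9996 gives E = 613377.155 m, N = 3428622.014 m.

Zone 35N: E 613377 m, N 3428622 m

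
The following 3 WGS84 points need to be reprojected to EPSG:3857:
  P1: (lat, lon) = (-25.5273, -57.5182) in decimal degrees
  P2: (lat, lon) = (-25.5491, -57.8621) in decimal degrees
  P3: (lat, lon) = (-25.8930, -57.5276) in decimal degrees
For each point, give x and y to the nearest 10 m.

Web Mercator: x = R·λ, y = R·ln tan(π/4+φ/2), R = 6378137 m.
P1 (-25.5273°, -57.5182°) → (-6402896.735, -2940651.840) m.
P2 (-25.5491°, -57.8621°) → (-6441179.508, -2943341.378) m.
P3 (-25.8930°, -57.5276°) → (-6403943.139, -2985834.559) m.

P1: x -6402900 m, y -2940650 m; P2: x -6441180 m, y -2943340 m; P3: x -6403940 m, y -2985830 m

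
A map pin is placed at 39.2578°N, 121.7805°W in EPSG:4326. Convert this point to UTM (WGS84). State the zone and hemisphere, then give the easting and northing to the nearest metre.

Longitude -121.7805° lies in the 6° band [-126°, -120°), giving zone 10; latitude is north of the equator, so 10N.
Zone 10 central meridian λ₀ = 6×10 − 183 = -123°; Δλ = +1.2195°.
Transverse Mercator on WGS84 with k₀ = 0.9996 gives E = 605215.973 m, N = 4346094.193 m.

Zone 10N: E 605216 m, N 4346094 m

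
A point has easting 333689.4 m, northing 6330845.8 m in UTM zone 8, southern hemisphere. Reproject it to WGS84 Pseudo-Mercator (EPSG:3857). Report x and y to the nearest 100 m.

x -15226600 m, y -3915000 m

Unproject from UTM 8S (λ₀ = -135°) → φ = -33.14839993°, λ = -136.78320033°.
Web Mercator (R = 6378137 m): x = -15226636.210 m, y = -3915018.178 m.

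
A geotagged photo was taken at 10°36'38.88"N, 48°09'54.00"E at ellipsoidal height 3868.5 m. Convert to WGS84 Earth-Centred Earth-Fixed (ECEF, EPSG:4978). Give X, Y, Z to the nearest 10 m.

WGS84: a = 6378137 m, e² = 0.006694380; N(φ) = a/√(1−e²sin²φ) = 6378860.983 m.
X = (N+h)·cosφ·cosλ = 4184406.898 m; Y = (N+h)·cosφ·sinλ = 4674254.800 m; Z = (N(1−e²)+h)·sinφ = 1167431.176 m.

X 4184410 m, Y 4674250 m, Z 1167430 m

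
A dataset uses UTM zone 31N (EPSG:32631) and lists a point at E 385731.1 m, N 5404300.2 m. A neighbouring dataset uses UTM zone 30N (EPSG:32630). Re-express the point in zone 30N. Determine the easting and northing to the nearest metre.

E 826461 m, N 5412667 m

UTM 31N → geographic: φ = 48.78120025°, λ = 1.44449984°.
UTM 30N (λ₀ = -3°) forward: E = 826460.506 m, N = 5412666.598 m.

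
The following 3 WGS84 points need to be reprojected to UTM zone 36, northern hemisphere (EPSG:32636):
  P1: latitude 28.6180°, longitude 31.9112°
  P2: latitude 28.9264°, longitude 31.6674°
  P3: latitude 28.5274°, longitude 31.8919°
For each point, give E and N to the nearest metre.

UTM zone 36N: λ₀ = 33°, k₀ = 0.9996.
P1 (28.6180°, 31.9112°) → (393559.908, 3166148.930) m.
P2 (28.9264°, 31.6674°) → (370106.734, 3200562.125) m.
P3 (28.5274°, 31.8919°) → (391580.168, 3156128.165) m.

P1: E 393560 m, N 3166149 m; P2: E 370107 m, N 3200562 m; P3: E 391580 m, N 3156128 m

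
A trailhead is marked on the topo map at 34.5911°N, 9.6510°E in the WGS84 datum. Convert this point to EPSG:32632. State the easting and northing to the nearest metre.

E 559699 m, N 3827892 m

Zone 32 central meridian λ₀ = 6×32 − 183 = 9°; Δλ = +0.6510°.
Transverse Mercator on WGS84 with k₀ = 0.9996 gives E = 559699.287 m, N = 3827891.685 m.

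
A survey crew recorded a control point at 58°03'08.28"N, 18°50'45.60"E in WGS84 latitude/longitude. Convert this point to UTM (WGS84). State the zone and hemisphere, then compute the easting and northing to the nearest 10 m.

Longitude 18.8460° lies in the 6° band [18°, 24°), giving zone 34; latitude is north of the equator, so 34N.
Zone 34 central meridian λ₀ = 6×34 − 183 = 21°; Δλ = -2.1540°.
Transverse Mercator on WGS84 with k₀ = 0.9996 gives E = 372877.624 m, N = 6436560.881 m.

Zone 34N: E 372880 m, N 6436560 m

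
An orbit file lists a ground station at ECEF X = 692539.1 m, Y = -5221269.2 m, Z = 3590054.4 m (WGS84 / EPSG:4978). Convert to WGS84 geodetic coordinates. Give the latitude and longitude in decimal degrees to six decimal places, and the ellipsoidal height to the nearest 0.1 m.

lat 34.458100°, lon -82.444500°, h 2817.2 m

λ = atan2(Y, X) = -82.44449970°; p = √(X²+Y²) = 5266997.5 m.
Bowring's method on WGS84 (a = 6378137 m, b = 6356752.314 m) gives φ = 34.45809992°, h = 2817.193 m.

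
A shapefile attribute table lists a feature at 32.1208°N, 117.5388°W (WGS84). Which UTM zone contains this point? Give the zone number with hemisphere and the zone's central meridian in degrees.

Zone 11N, central meridian -117°

UTM zone = ⌊(λ + 180)/6⌋ + 1; -117.5388° ∈ [-120°, -114°) → zone 11.
Hemisphere: N (φ ≥ 0).
Central meridian λ₀ = 6×11 − 183 = -117°.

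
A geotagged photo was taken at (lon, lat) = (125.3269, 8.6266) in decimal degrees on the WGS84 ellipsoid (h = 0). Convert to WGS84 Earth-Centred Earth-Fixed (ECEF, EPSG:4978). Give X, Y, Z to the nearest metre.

X -3646649 m, Y 5145224 m, Z 950352 m

WGS84: a = 6378137 m, e² = 0.006694380; N(φ) = a/√(1−e²sin²φ) = 6378617.367 m.
X = (N+h)·cosφ·cosλ = -3646649.226 m; Y = (N+h)·cosφ·sinλ = 5145223.574 m; Z = (N(1−e²)+h)·sinφ = 950351.769 m.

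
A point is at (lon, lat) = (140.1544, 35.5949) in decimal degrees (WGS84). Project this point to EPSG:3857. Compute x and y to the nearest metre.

x 15601916 m, y 4245022 m

Web Mercator is spherical with R = a = 6378137 m.
x = R·λ = 6378137 × 2.446155741 = 15601916.440 m.
y = R·ln tan(π/4 + φ/2) = 6378137 × 0.665558368 = 4245022.455 m.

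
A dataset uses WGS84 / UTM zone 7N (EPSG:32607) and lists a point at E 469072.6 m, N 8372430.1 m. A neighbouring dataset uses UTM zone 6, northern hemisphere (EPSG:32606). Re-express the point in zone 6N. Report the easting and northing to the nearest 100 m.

UTM 7N → geographic: φ = 75.43499972°, λ = -142.10180061°.
UTM 6N (λ₀ = -147°) forward: E = 637352.915 m, N = 8377828.630 m.

E 637400 m, N 8377800 m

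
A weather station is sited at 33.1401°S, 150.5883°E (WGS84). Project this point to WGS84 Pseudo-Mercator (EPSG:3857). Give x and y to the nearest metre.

Web Mercator is spherical with R = a = 6378137 m.
x = R·λ = 6378137 × 2.628261650 = 16763412.875 m.
y = R·ln tan(π/4 + φ/2) = 6378137 × -0.613645441 = -3913914.694 m.

x 16763413 m, y -3913915 m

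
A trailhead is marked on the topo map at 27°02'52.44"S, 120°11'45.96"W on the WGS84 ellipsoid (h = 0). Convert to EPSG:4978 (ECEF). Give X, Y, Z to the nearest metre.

X -2859070 m, Y -4913143 m, Z -2882944 m

WGS84: a = 6378137 m, e² = 0.006694380; N(φ) = a/√(1−e²sin²φ) = 6382556.189 m.
X = (N+h)·cosφ·cosλ = -2859069.776 m; Y = (N+h)·cosφ·sinλ = -4913142.929 m; Z = (N(1−e²)+h)·sinφ = -2882943.592 m.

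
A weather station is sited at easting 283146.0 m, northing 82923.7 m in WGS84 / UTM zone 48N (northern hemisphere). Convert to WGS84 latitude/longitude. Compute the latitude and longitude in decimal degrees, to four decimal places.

lat 0.7498°, lon 103.0514°

Zone 48N: λ₀ = 105°, k₀ = 0.9996, false easting 500000 m.
Meridian distance M = (N − FN)/k₀ = 82956.9 m.
Inverse transverse Mercator on WGS84 gives φ = 0.74979959°, λ = 103.05140023°.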